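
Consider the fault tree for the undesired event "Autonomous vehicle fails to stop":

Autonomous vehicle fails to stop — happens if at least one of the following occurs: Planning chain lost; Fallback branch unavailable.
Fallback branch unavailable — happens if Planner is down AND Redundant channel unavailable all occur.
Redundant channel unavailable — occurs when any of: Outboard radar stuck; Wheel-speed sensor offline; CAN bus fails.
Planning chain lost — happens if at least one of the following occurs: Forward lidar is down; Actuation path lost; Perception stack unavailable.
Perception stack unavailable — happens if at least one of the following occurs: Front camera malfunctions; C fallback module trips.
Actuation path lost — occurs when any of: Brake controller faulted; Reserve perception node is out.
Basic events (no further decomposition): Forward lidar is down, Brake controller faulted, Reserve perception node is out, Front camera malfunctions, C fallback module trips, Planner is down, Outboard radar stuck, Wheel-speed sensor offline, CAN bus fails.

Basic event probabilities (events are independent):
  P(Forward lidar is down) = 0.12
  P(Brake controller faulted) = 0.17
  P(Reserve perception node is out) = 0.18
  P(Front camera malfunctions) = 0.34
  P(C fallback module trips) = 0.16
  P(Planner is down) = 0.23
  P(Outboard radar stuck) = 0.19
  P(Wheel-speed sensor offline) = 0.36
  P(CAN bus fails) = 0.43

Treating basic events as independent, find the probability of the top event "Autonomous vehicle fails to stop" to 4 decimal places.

P(Actuation path lost) [OR] = 1 − (1−0.17) × (1−0.18) = 0.319400
P(Perception stack unavailable) [OR] = 1 − (1−0.34) × (1−0.16) = 0.445600
P(Planning chain lost) [OR] = 1 − (1−0.12) × (1−0.319400) × (1−0.445600) = 0.667954
P(Redundant channel unavailable) [OR] = 1 − (1−0.19) × (1−0.36) × (1−0.43) = 0.704512
P(Fallback branch unavailable) [AND] = 0.23 × 0.704512 = 0.162038
P(Autonomous vehicle fails to stop) [OR] = 1 − (1−0.667954) × (1−0.162038) = 0.721758
Rounded to 4 decimal places: P(Autonomous vehicle fails to stop) ≈ 0.7218.

0.7218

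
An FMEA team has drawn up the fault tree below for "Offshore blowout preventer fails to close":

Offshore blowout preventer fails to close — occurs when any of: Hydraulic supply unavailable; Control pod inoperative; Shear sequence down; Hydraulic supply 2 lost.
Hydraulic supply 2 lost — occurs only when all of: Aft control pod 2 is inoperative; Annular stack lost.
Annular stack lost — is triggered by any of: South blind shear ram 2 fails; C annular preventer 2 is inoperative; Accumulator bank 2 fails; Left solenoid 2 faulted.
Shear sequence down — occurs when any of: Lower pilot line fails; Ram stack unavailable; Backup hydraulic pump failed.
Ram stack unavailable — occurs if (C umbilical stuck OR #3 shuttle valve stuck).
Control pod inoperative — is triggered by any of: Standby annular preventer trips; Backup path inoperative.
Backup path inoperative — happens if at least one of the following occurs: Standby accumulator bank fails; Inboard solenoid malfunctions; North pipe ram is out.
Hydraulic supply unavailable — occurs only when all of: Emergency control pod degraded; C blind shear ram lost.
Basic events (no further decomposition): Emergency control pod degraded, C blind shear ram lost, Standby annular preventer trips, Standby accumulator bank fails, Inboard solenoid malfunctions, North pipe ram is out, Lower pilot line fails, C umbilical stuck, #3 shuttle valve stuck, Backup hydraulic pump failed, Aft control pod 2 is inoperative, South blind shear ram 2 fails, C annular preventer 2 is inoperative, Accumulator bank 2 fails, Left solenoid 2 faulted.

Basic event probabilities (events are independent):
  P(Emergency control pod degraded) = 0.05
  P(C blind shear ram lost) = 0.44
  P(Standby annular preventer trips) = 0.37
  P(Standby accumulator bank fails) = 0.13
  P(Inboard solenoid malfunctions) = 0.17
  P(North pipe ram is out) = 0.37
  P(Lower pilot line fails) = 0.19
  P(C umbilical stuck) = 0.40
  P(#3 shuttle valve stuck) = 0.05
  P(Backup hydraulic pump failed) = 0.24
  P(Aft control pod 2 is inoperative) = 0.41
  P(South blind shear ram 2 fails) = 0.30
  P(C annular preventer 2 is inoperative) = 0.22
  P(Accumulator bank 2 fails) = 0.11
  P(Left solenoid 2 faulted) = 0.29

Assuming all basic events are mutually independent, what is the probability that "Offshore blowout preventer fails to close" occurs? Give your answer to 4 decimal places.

0.9281

P(Hydraulic supply unavailable) [AND] = 0.05 × 0.44 = 0.022000
P(Backup path inoperative) [OR] = 1 − (1−0.13) × (1−0.17) × (1−0.37) = 0.545077
P(Control pod inoperative) [OR] = 1 − (1−0.37) × (1−0.545077) = 0.713399
P(Ram stack unavailable) [OR] = 1 − (1−0.40) × (1−0.05) = 0.430000
P(Shear sequence down) [OR] = 1 − (1−0.19) × (1−0.430000) × (1−0.24) = 0.649108
P(Annular stack lost) [OR] = 1 − (1−0.30) × (1−0.22) × (1−0.11) × (1−0.29) = 0.654983
P(Hydraulic supply 2 lost) [AND] = 0.41 × 0.654983 = 0.268543
P(Offshore blowout preventer fails to close) [OR] = 1 − (1−0.022000) × (1−0.713399) × (1−0.649108) × (1−0.268543) = 0.928059
Rounded to 4 decimal places: P(Offshore blowout preventer fails to close) ≈ 0.9281.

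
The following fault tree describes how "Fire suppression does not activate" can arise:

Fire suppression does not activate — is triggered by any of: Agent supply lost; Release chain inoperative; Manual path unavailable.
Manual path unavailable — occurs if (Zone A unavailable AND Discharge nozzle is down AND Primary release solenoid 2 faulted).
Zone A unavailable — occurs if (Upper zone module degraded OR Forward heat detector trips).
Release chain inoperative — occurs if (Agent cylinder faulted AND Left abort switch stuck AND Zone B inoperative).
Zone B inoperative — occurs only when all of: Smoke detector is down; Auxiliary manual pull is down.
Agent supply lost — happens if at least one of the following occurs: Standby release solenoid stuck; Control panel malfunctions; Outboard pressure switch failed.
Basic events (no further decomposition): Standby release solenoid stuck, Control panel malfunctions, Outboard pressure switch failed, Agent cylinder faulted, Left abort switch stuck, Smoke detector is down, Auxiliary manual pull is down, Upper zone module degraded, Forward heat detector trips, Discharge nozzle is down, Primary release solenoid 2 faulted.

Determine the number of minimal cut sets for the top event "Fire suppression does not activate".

Agent supply lost [OR]: union of children's cut sets → 3 cut set(s).
Zone B inoperative [AND]: one cut set from each child combined → 1 × 1 = 1 cut set(s).
Release chain inoperative [AND]: one cut set from each child combined → 1 × 1 × 1 = 1 cut set(s).
Zone A unavailable [OR]: union of children's cut sets → 2 cut set(s).
Manual path unavailable [AND]: one cut set from each child combined → 2 × 1 × 1 = 2 cut set(s).
Fire suppression does not activate [OR]: union of children's cut sets → 6 cut set(s).
Minimal cut sets: {Standby release solenoid stuck}; {Control panel malfunctions}; {Outboard pressure switch failed}; {Agent cylinder faulted, Auxiliary manual pull is down, Left abort switch stuck, Smoke detector is down}; {Discharge nozzle is down, Primary release solenoid 2 faulted, Upper zone module degraded}; {Discharge nozzle is down, Forward heat detector trips, Primary release solenoid 2 faulted}.

6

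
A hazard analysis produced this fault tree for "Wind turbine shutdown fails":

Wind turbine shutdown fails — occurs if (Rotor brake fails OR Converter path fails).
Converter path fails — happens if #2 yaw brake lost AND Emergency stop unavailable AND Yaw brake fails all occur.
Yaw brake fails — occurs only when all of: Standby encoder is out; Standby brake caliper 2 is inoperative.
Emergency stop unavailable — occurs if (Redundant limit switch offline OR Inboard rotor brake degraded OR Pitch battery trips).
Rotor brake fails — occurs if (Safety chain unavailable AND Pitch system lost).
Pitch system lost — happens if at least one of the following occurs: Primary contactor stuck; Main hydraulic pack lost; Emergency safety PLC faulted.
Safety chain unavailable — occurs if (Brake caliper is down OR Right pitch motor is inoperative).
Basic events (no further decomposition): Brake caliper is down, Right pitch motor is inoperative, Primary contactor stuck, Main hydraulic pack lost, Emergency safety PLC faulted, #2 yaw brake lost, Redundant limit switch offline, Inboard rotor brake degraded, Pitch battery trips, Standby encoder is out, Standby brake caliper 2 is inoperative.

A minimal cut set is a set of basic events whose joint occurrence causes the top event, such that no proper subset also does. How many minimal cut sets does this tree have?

9

Safety chain unavailable [OR]: union of children's cut sets → 2 cut set(s).
Pitch system lost [OR]: union of children's cut sets → 3 cut set(s).
Rotor brake fails [AND]: one cut set from each child combined → 2 × 3 = 6 cut set(s).
Emergency stop unavailable [OR]: union of children's cut sets → 3 cut set(s).
Yaw brake fails [AND]: one cut set from each child combined → 1 × 1 = 1 cut set(s).
Converter path fails [AND]: one cut set from each child combined → 1 × 3 × 1 = 3 cut set(s).
Wind turbine shutdown fails [OR]: union of children's cut sets → 9 cut set(s).
Minimal cut sets: {Brake caliper is down, Primary contactor stuck}; {Brake caliper is down, Main hydraulic pack lost}; {Brake caliper is down, Emergency safety PLC faulted}; {Primary contactor stuck, Right pitch motor is inoperative}; {Main hydraulic pack lost, Right pitch motor is inoperative}; {Emergency safety PLC faulted, Right pitch motor is inoperative}; {#2 yaw brake lost, Redundant limit switch offline, Standby brake caliper 2 is inoperative, Standby encoder is out}; {#2 yaw brake lost, Inboard rotor brake degraded, Standby brake caliper 2 is inoperative, Standby encoder is out}; {#2 yaw brake lost, Pitch battery trips, Standby brake caliper 2 is inoperative, Standby encoder is out}.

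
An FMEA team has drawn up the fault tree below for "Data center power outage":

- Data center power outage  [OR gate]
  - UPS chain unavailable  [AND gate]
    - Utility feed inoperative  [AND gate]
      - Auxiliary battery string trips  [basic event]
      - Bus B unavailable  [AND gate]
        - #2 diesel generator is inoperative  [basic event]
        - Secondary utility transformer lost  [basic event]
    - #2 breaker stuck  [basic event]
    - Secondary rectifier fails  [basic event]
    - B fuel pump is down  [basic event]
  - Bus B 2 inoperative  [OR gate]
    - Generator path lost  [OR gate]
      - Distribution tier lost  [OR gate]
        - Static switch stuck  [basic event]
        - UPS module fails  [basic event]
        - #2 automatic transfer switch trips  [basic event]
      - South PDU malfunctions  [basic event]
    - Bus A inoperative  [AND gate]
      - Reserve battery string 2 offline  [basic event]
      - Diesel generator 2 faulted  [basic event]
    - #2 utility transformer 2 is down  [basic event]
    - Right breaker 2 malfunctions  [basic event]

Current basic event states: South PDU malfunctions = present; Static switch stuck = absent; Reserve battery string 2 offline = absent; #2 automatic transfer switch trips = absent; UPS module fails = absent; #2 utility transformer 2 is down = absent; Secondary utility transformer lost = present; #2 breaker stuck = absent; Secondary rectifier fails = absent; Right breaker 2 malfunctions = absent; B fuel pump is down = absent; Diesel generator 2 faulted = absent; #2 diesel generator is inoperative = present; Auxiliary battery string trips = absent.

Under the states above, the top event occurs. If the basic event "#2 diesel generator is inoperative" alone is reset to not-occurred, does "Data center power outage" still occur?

Yes

Counterfactual: set "#2 diesel generator is inoperative" to not occurred.
Bus B unavailable [AND]: #2 diesel generator is inoperative=not, Secondary utility transformer lost=occurs → not all inputs occur → does not occur.
Utility feed inoperative [AND]: Auxiliary battery string trips=not, Bus B unavailable=not → not all inputs occur → does not occur.
UPS chain unavailable [AND]: Utility feed inoperative=not, #2 breaker stuck=not, Secondary rectifier fails=not, B fuel pump is down=not → not all inputs occur → does not occur.
Distribution tier lost [OR]: Static switch stuck=not, UPS module fails=not, #2 automatic transfer switch trips=not → no input occurs → does not occur.
Generator path lost [OR]: Distribution tier lost=not, South PDU malfunctions=occurs → at least one input occurs → occurs.
Bus A inoperative [AND]: Reserve battery string 2 offline=not, Diesel generator 2 faulted=not → not all inputs occur → does not occur.
Bus B 2 inoperative [OR]: Generator path lost=occurs, Bus A inoperative=not, #2 utility transformer 2 is down=not, Right breaker 2 malfunctions=not → at least one input occurs → occurs.
Data center power outage [OR]: UPS chain unavailable=not, Bus B 2 inoperative=occurs → at least one input occurs → occurs.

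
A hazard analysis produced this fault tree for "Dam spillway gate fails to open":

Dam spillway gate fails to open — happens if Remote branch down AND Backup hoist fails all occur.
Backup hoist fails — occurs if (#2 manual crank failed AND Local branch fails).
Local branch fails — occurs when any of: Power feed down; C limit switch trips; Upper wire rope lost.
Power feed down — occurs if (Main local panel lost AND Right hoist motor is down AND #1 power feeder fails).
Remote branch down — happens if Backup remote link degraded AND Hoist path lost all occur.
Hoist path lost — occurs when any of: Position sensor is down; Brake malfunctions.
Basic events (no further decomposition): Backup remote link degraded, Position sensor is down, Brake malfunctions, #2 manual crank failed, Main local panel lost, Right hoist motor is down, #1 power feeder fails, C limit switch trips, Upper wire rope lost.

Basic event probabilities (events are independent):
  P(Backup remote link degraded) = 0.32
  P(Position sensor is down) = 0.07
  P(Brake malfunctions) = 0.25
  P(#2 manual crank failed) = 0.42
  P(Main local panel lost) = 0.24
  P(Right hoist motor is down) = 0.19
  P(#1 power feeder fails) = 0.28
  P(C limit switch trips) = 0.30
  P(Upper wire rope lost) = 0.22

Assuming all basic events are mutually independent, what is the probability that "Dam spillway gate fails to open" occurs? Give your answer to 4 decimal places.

0.0187

P(Hoist path lost) [OR] = 1 − (1−0.07) × (1−0.25) = 0.302500
P(Remote branch down) [AND] = 0.32 × 0.302500 = 0.096800
P(Power feed down) [AND] = 0.24 × 0.19 × 0.28 = 0.012768
P(Local branch fails) [OR] = 1 − (1−0.012768) × (1−0.30) × (1−0.22) = 0.460971
P(Backup hoist fails) [AND] = 0.42 × 0.460971 = 0.193608
P(Dam spillway gate fails to open) [AND] = 0.096800 × 0.193608 = 0.018741
Rounded to 4 decimal places: P(Dam spillway gate fails to open) ≈ 0.0187.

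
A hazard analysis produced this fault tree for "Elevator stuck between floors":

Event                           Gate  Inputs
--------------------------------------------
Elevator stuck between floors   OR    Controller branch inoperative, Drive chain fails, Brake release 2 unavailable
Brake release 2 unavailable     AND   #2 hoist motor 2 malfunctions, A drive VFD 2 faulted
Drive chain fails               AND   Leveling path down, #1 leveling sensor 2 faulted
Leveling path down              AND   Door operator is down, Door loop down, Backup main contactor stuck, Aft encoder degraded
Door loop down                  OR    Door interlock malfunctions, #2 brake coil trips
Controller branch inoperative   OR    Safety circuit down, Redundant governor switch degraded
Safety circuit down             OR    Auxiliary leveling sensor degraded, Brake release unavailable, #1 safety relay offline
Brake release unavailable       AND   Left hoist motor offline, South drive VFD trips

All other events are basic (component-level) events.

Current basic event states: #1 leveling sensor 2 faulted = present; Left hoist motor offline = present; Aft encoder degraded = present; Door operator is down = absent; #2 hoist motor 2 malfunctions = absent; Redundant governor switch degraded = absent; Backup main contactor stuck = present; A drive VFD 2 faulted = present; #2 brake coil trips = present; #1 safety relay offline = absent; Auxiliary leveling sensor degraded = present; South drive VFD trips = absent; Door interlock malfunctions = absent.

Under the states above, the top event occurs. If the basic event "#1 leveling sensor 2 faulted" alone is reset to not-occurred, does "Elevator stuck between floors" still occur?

Counterfactual: set "#1 leveling sensor 2 faulted" to not occurred.
Brake release unavailable [AND]: Left hoist motor offline=occurs, South drive VFD trips=not → not all inputs occur → does not occur.
Safety circuit down [OR]: Auxiliary leveling sensor degraded=occurs, Brake release unavailable=not, #1 safety relay offline=not → at least one input occurs → occurs.
Controller branch inoperative [OR]: Safety circuit down=occurs, Redundant governor switch degraded=not → at least one input occurs → occurs.
Door loop down [OR]: Door interlock malfunctions=not, #2 brake coil trips=occurs → at least one input occurs → occurs.
Leveling path down [AND]: Door operator is down=not, Door loop down=occurs, Backup main contactor stuck=occurs, Aft encoder degraded=occurs → not all inputs occur → does not occur.
Drive chain fails [AND]: Leveling path down=not, #1 leveling sensor 2 faulted=not → not all inputs occur → does not occur.
Brake release 2 unavailable [AND]: #2 hoist motor 2 malfunctions=not, A drive VFD 2 faulted=occurs → not all inputs occur → does not occur.
Elevator stuck between floors [OR]: Controller branch inoperative=occurs, Drive chain fails=not, Brake release 2 unavailable=not → at least one input occurs → occurs.

Yes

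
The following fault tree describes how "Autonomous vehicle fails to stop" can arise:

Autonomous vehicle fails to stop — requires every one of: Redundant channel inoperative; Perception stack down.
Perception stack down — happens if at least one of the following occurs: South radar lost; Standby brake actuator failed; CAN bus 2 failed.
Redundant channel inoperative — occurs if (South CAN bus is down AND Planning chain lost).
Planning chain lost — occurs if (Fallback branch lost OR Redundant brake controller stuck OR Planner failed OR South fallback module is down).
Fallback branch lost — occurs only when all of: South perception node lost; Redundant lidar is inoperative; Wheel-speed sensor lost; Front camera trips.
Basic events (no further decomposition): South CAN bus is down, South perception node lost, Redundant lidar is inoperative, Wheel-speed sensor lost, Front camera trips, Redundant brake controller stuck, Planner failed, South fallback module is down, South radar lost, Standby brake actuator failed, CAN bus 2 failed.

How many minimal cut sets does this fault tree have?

Fallback branch lost [AND]: one cut set from each child combined → 1 × 1 × 1 × 1 = 1 cut set(s).
Planning chain lost [OR]: union of children's cut sets → 4 cut set(s).
Redundant channel inoperative [AND]: one cut set from each child combined → 1 × 4 = 4 cut set(s).
Perception stack down [OR]: union of children's cut sets → 3 cut set(s).
Autonomous vehicle fails to stop [AND]: one cut set from each child combined → 4 × 3 = 12 cut set(s).

12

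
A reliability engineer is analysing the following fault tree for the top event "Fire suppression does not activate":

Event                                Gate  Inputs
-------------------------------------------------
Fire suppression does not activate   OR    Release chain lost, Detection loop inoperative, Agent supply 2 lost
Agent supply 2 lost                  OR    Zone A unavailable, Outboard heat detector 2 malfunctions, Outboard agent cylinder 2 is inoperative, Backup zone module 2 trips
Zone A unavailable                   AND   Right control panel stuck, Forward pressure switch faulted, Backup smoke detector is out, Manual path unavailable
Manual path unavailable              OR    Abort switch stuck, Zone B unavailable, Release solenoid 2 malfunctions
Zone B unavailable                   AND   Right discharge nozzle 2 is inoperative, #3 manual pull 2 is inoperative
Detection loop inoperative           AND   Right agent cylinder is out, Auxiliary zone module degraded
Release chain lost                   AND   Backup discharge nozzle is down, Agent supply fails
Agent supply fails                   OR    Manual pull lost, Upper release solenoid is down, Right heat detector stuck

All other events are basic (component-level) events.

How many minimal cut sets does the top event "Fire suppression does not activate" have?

10

Agent supply fails [OR]: union of children's cut sets → 3 cut set(s).
Release chain lost [AND]: one cut set from each child combined → 1 × 3 = 3 cut set(s).
Detection loop inoperative [AND]: one cut set from each child combined → 1 × 1 = 1 cut set(s).
Zone B unavailable [AND]: one cut set from each child combined → 1 × 1 = 1 cut set(s).
Manual path unavailable [OR]: union of children's cut sets → 3 cut set(s).
Zone A unavailable [AND]: one cut set from each child combined → 1 × 1 × 1 × 3 = 3 cut set(s).
Agent supply 2 lost [OR]: union of children's cut sets → 6 cut set(s).
Fire suppression does not activate [OR]: union of children's cut sets → 10 cut set(s).
Minimal cut sets: {Backup discharge nozzle is down, Manual pull lost}; {Backup discharge nozzle is down, Upper release solenoid is down}; {Backup discharge nozzle is down, Right heat detector stuck}; {Auxiliary zone module degraded, Right agent cylinder is out}; {Abort switch stuck, Backup smoke detector is out, Forward pressure switch faulted, Right control panel stuck}; {#3 manual pull 2 is inoperative, Backup smoke detector is out, Forward pressure switch faulted, Right control panel stuck, Right discharge nozzle 2 is inoperative}; {Backup smoke detector is out, Forward pressure switch faulted, Release solenoid 2 malfunctions, Right control panel stuck}; {Outboard heat detector 2 malfunctions}; {Outboard agent cylinder 2 is inoperative}; {Backup zone module 2 trips}.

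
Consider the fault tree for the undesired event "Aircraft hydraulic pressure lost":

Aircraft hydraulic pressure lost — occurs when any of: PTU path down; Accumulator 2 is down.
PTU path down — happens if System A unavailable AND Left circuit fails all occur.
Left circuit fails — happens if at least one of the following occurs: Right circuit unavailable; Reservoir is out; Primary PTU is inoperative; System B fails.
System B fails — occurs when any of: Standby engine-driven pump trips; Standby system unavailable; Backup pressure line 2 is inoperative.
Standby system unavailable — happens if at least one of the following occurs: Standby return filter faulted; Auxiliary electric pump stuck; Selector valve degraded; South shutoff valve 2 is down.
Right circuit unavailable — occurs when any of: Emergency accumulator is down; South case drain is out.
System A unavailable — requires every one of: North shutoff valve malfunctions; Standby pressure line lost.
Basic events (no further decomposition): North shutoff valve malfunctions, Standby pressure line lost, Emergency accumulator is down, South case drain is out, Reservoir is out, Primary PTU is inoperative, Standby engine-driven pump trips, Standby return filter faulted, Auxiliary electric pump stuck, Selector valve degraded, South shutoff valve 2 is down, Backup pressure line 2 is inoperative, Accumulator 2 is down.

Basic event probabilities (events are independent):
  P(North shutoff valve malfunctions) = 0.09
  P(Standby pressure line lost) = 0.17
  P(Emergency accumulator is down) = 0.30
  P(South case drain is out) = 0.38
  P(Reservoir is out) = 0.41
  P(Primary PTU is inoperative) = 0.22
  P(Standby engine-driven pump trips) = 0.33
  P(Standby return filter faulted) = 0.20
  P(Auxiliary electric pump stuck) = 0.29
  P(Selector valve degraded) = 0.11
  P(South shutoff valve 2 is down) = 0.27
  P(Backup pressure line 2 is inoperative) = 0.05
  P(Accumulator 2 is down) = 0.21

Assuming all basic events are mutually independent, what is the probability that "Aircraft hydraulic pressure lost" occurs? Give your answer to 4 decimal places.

P(System A unavailable) [AND] = 0.09 × 0.17 = 0.015300
P(Right circuit unavailable) [OR] = 1 − (1−0.30) × (1−0.38) = 0.566000
P(Standby system unavailable) [OR] = 1 − (1−0.20) × (1−0.29) × (1−0.11) × (1−0.27) = 0.630970
P(System B fails) [OR] = 1 − (1−0.33) × (1−0.630970) × (1−0.05) = 0.765112
P(Left circuit fails) [OR] = 1 − (1−0.566000) × (1−0.41) × (1−0.22) × (1−0.765112) = 0.953087
P(PTU path down) [AND] = 0.015300 × 0.953087 = 0.014582
P(Aircraft hydraulic pressure lost) [OR] = 1 − (1−0.014582) × (1−0.21) = 0.221520
Rounded to 4 decimal places: P(Aircraft hydraulic pressure lost) ≈ 0.2215.

0.2215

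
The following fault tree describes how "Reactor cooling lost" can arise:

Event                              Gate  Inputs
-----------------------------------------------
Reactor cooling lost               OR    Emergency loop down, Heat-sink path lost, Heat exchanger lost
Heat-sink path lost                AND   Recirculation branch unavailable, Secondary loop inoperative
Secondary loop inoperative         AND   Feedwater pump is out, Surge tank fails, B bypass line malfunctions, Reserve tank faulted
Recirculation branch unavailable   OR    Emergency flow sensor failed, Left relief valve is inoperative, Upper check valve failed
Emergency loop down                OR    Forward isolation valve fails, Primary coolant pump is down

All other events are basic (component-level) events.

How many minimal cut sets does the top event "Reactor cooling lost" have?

6

Emergency loop down [OR]: union of children's cut sets → 2 cut set(s).
Recirculation branch unavailable [OR]: union of children's cut sets → 3 cut set(s).
Secondary loop inoperative [AND]: one cut set from each child combined → 1 × 1 × 1 × 1 = 1 cut set(s).
Heat-sink path lost [AND]: one cut set from each child combined → 3 × 1 = 3 cut set(s).
Reactor cooling lost [OR]: union of children's cut sets → 6 cut set(s).
Minimal cut sets: {Forward isolation valve fails}; {Primary coolant pump is down}; {B bypass line malfunctions, Emergency flow sensor failed, Feedwater pump is out, Reserve tank faulted, Surge tank fails}; {B bypass line malfunctions, Feedwater pump is out, Left relief valve is inoperative, Reserve tank faulted, Surge tank fails}; {B bypass line malfunctions, Feedwater pump is out, Reserve tank faulted, Surge tank fails, Upper check valve failed}; {Heat exchanger lost}.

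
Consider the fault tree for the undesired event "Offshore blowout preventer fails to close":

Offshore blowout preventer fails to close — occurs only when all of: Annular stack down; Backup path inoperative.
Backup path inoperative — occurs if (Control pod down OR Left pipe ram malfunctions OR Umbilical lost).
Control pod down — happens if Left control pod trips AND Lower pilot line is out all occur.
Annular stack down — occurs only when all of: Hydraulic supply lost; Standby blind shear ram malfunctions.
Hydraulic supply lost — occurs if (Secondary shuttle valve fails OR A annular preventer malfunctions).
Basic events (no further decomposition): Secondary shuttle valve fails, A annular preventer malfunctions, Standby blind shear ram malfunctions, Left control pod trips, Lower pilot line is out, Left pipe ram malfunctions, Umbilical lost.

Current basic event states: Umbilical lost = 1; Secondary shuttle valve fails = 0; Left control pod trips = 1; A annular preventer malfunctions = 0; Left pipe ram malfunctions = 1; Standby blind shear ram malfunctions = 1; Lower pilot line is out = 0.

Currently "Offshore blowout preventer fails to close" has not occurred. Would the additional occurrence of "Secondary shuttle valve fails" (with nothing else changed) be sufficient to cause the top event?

Counterfactual: set "Secondary shuttle valve fails" to occurred.
Hydraulic supply lost [OR]: Secondary shuttle valve fails=occurs, A annular preventer malfunctions=not → at least one input occurs → occurs.
Annular stack down [AND]: Hydraulic supply lost=occurs, Standby blind shear ram malfunctions=occurs → all inputs occur → occurs.
Control pod down [AND]: Left control pod trips=occurs, Lower pilot line is out=not → not all inputs occur → does not occur.
Backup path inoperative [OR]: Control pod down=not, Left pipe ram malfunctions=occurs, Umbilical lost=occurs → at least one input occurs → occurs.
Offshore blowout preventer fails to close [AND]: Annular stack down=occurs, Backup path inoperative=occurs → all inputs occur → occurs.

Yes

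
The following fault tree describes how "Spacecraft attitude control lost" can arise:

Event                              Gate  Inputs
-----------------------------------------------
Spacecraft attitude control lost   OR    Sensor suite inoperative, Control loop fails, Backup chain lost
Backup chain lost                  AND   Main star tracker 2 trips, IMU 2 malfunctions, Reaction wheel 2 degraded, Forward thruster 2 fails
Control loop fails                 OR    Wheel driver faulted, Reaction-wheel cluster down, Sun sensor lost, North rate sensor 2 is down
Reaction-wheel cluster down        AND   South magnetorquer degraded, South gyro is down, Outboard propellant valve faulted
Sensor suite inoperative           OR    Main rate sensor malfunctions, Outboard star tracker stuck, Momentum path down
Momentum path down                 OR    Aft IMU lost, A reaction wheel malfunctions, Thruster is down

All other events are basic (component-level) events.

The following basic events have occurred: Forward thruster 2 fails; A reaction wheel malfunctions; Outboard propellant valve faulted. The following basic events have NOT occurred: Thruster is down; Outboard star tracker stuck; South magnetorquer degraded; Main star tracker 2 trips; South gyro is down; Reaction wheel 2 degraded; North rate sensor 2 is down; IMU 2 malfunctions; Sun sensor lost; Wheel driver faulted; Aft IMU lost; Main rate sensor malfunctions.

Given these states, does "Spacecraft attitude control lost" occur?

Momentum path down [OR]: Aft IMU lost=not, A reaction wheel malfunctions=occurs, Thruster is down=not → at least one input occurs → occurs.
Sensor suite inoperative [OR]: Main rate sensor malfunctions=not, Outboard star tracker stuck=not, Momentum path down=occurs → at least one input occurs → occurs.
Reaction-wheel cluster down [AND]: South magnetorquer degraded=not, South gyro is down=not, Outboard propellant valve faulted=occurs → not all inputs occur → does not occur.
Control loop fails [OR]: Wheel driver faulted=not, Reaction-wheel cluster down=not, Sun sensor lost=not, North rate sensor 2 is down=not → no input occurs → does not occur.
Backup chain lost [AND]: Main star tracker 2 trips=not, IMU 2 malfunctions=not, Reaction wheel 2 degraded=not, Forward thruster 2 fails=occurs → not all inputs occur → does not occur.
Spacecraft attitude control lost [OR]: Sensor suite inoperative=occurs, Control loop fails=not, Backup chain lost=not → at least one input occurs → occurs.

Yes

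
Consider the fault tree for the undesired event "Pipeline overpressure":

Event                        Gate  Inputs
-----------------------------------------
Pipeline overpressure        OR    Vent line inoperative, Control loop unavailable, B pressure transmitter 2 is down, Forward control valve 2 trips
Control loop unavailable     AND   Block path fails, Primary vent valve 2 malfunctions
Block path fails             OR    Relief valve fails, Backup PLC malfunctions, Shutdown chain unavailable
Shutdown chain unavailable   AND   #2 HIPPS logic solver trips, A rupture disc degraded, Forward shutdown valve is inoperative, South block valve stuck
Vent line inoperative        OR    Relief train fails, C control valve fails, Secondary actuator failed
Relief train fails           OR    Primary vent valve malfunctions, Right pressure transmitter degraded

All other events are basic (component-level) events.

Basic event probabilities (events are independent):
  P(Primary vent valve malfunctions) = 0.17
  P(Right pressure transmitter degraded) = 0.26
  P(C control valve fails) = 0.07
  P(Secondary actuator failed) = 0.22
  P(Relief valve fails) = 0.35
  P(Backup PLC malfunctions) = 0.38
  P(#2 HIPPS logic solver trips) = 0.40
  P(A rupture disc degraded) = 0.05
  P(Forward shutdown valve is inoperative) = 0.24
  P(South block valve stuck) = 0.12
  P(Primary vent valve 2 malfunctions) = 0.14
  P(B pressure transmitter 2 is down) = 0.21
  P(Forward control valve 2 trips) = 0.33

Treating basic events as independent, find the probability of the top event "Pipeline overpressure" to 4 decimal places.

P(Relief train fails) [OR] = 1 − (1−0.17) × (1−0.26) = 0.385800
P(Vent line inoperative) [OR] = 1 − (1−0.385800) × (1−0.07) × (1−0.22) = 0.554459
P(Shutdown chain unavailable) [AND] = 0.40 × 0.05 × 0.24 × 0.12 = 0.000576
P(Block path fails) [OR] = 1 − (1−0.35) × (1−0.38) × (1−0.000576) = 0.597232
P(Control loop unavailable) [AND] = 0.597232 × 0.14 = 0.083612
P(Pipeline overpressure) [OR] = 1 − (1−0.554459) × (1−0.083612) × (1−0.21) × (1−0.33) = 0.783893
Rounded to 4 decimal places: P(Pipeline overpressure) ≈ 0.7839.

0.7839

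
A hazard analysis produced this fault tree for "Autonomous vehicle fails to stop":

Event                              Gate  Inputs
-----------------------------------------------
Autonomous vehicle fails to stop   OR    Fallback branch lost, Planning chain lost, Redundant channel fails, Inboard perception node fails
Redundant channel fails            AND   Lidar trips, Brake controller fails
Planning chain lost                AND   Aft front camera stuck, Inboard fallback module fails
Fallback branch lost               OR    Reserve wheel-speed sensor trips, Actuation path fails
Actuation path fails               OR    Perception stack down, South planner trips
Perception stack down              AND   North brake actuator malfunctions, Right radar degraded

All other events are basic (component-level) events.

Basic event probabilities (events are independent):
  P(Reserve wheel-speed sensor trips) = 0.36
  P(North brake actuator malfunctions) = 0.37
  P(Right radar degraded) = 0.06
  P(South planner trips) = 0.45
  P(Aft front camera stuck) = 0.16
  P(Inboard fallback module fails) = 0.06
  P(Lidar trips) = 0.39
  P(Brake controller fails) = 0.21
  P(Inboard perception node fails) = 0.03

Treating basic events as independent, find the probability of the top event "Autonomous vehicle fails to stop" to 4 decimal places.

P(Perception stack down) [AND] = 0.37 × 0.06 = 0.022200
P(Actuation path fails) [OR] = 1 − (1−0.022200) × (1−0.45) = 0.462210
P(Fallback branch lost) [OR] = 1 − (1−0.36) × (1−0.462210) = 0.655814
P(Planning chain lost) [AND] = 0.16 × 0.06 = 0.009600
P(Redundant channel fails) [AND] = 0.39 × 0.21 = 0.081900
P(Autonomous vehicle fails to stop) [OR] = 1 − (1−0.655814) × (1−0.009600) × (1−0.081900) × (1−0.03) = 0.696425
Rounded to 4 decimal places: P(Autonomous vehicle fails to stop) ≈ 0.6964.

0.6964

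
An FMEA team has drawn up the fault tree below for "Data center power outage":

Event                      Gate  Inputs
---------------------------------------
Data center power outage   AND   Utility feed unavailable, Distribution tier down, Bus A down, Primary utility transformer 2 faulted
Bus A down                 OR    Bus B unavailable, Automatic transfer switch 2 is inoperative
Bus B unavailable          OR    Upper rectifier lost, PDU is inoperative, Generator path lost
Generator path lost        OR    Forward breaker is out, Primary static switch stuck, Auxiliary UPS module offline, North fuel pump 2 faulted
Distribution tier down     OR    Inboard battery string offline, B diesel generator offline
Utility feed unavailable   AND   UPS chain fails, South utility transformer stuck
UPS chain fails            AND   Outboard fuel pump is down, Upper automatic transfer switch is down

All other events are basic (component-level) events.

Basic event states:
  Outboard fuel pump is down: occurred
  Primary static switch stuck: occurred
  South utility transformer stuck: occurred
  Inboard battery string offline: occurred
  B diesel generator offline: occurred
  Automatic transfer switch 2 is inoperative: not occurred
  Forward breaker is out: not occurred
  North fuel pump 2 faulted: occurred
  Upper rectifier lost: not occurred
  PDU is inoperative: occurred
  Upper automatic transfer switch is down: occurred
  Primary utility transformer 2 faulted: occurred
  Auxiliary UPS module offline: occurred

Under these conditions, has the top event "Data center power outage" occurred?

Yes

UPS chain fails [AND]: Outboard fuel pump is down=occurs, Upper automatic transfer switch is down=occurs → all inputs occur → occurs.
Utility feed unavailable [AND]: UPS chain fails=occurs, South utility transformer stuck=occurs → all inputs occur → occurs.
Distribution tier down [OR]: Inboard battery string offline=occurs, B diesel generator offline=occurs → at least one input occurs → occurs.
Generator path lost [OR]: Forward breaker is out=not, Primary static switch stuck=occurs, Auxiliary UPS module offline=occurs, North fuel pump 2 faulted=occurs → at least one input occurs → occurs.
Bus B unavailable [OR]: Upper rectifier lost=not, PDU is inoperative=occurs, Generator path lost=occurs → at least one input occurs → occurs.
Bus A down [OR]: Bus B unavailable=occurs, Automatic transfer switch 2 is inoperative=not → at least one input occurs → occurs.
Data center power outage [AND]: Utility feed unavailable=occurs, Distribution tier down=occurs, Bus A down=occurs, Primary utility transformer 2 faulted=occurs → all inputs occur → occurs.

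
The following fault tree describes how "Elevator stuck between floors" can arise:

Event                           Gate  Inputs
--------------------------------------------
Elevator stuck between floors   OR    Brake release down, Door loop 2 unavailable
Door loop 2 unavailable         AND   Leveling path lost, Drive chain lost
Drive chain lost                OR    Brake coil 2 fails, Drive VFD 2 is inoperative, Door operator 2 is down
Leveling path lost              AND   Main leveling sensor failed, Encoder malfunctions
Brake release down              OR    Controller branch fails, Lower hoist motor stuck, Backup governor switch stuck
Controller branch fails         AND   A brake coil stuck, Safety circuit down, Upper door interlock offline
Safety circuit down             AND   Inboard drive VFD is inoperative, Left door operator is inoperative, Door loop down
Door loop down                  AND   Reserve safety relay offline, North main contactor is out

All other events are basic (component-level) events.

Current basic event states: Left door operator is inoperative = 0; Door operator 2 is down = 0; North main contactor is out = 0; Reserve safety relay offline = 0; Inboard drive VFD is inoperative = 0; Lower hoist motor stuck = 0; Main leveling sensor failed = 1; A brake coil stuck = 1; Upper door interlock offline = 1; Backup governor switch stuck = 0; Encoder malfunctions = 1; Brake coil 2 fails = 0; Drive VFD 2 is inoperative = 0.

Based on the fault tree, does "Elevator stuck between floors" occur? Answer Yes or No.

No

Door loop down [AND]: Reserve safety relay offline=not, North main contactor is out=not → not all inputs occur → does not occur.
Safety circuit down [AND]: Inboard drive VFD is inoperative=not, Left door operator is inoperative=not, Door loop down=not → not all inputs occur → does not occur.
Controller branch fails [AND]: A brake coil stuck=occurs, Safety circuit down=not, Upper door interlock offline=occurs → not all inputs occur → does not occur.
Brake release down [OR]: Controller branch fails=not, Lower hoist motor stuck=not, Backup governor switch stuck=not → no input occurs → does not occur.
Leveling path lost [AND]: Main leveling sensor failed=occurs, Encoder malfunctions=occurs → all inputs occur → occurs.
Drive chain lost [OR]: Brake coil 2 fails=not, Drive VFD 2 is inoperative=not, Door operator 2 is down=not → no input occurs → does not occur.
Door loop 2 unavailable [AND]: Leveling path lost=occurs, Drive chain lost=not → not all inputs occur → does not occur.
Elevator stuck between floors [OR]: Brake release down=not, Door loop 2 unavailable=not → no input occurs → does not occur.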